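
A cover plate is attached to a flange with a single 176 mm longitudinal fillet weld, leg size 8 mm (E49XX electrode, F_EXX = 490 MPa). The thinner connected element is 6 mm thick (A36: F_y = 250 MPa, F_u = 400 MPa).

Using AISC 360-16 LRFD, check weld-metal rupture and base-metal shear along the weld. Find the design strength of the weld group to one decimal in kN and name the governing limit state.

Weld metal: throat = 0.707×8 = 5.656 mm, L = 176 mm. φR_n = 0.75 × 0.6 × 490 × 5.656 × 176 = 219.5 kN.
Base metal shear (6 mm plate): yield φR_n = 1.0×0.6×250×6×176 = 158.4 kN; rupture φR_n = 0.75×0.6×400×6×176 = 190.1 kN; take 158.4 kN (yield).
Governing: min(219.5, 158.4) = 158.4 kN → base-metal shear.

158.4 kN (base-metal shear governs)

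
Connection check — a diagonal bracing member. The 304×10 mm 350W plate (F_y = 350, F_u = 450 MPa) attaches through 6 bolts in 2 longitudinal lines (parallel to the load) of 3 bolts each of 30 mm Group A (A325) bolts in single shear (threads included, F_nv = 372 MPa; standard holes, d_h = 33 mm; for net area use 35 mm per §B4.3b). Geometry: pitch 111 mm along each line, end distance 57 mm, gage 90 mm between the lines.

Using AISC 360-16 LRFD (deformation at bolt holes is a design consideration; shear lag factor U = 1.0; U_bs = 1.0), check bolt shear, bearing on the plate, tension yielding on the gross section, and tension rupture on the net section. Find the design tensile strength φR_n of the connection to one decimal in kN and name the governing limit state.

Bolt shear: A_b = π(30)²/4 = 706.86 mm². φR_n = 0.75 × 372 × 706.86 × 6 × 1 = 1183.3 kN.
Bearing (10 mm plate, F_u = 450 MPa): end bolts L_c = 57 − 33/2 = 40.5, R_n = min(1.2×40.5×10×450, 2.4×30×10×450) = 218.7 kN/bolt; interior L_c = 111 − 33 = 78, R_n = 324 kN/bolt. φR_n = 0.75 × (2×218.7 + 4×324) = 1300.1 kN.
Tension yield (gross): A_g = 304×10 = 3040 mm². φR_n = 0.90 × 350 × 3040 = 957.6 kN.
Tension rupture (net): A_n = (304 − 2×35)×10 = 2340 mm² (U = 1.0, A_e = A_n). φR_n = 0.75 × 450 × 2340 = 789.8 kN.
Governing: min(1183.3, 1300.1, 957.6, 789.8) = 789.8 kN → net-section rupture.

789.8 kN (net-section rupture governs)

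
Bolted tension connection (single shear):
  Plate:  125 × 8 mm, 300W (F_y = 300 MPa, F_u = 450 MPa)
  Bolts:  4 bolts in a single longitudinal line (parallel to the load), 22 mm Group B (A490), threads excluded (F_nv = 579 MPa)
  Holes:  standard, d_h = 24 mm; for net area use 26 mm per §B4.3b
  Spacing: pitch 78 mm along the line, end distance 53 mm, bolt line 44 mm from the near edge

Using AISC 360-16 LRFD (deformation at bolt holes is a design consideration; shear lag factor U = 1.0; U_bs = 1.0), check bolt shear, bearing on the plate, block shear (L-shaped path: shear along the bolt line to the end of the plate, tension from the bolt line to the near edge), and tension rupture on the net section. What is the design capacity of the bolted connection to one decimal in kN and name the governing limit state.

Bolt shear: A_b = π(22)²/4 = 380.13 mm². φR_n = 0.75 × 579 × 380.13 × 4 × 1 = 660.3 kN.
Bearing (8 mm plate, F_u = 450 MPa): end bolts L_c = 53 − 24/2 = 41, R_n = min(1.2×41×8×450, 2.4×22×8×450) = 177.12 kN/bolt; interior L_c = 78 − 24 = 54, R_n = 190.08 kN/bolt. φR_n = 0.75 × (1×177.12 + 3×190.08) = 560.5 kN.
Block shear: shear path 1×[53+3×78] = 1×287 mm, A_gv = 2296, A_nv = 1×(287 − 3.5×26)×8 = 1568 mm²; tension to near edge: (44 − 0.5×26)×8 = 248 mm². R_n = min(0.6×450×1568, 0.6×300×2296) + 1.0×450×248 = min(423.36, 413.28) + 111.6 = 524.88 kN. φR_n = 0.75 × 524.88 = 393.7 kN.
Tension rupture (net): A_n = (125 − 1×26)×8 = 792 mm² (U = 1.0, A_e = A_n). φR_n = 0.75 × 450 × 792 = 267.3 kN.
Governing: min(660.3, 560.5, 393.7, 267.3) = 267.3 kN → net-section rupture.

267.3 kN (net-section rupture governs)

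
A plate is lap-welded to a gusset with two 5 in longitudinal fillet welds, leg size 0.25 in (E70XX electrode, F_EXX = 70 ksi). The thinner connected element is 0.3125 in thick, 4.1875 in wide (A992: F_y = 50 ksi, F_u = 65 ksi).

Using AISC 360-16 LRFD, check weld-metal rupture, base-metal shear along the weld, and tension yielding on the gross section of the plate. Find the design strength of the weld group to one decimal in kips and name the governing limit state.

Weld metal: throat = 0.707×0.25 = 0.17675 in, L = 2×5 = 10 in. φR_n = 0.75 × 0.6 × 70 × 0.17675 × 10 = 55.7 kips.
Base metal shear (0.3125 in plate): yield φR_n = 1.0×0.6×50×0.3125×10 = 93.8 kips; rupture φR_n = 0.75×0.6×65×0.3125×10 = 91.4 kips; take 91.4 kips (rupture).
Tension yield (gross): A_g = 4.1875×0.3125 = 1.3086 in². φR_n = 0.90 × 50 × 1.3086 = 58.9 kips.
Governing: min(55.7, 91.4, 58.9) = 55.7 kips → weld metal.

55.7 kips (weld metal governs)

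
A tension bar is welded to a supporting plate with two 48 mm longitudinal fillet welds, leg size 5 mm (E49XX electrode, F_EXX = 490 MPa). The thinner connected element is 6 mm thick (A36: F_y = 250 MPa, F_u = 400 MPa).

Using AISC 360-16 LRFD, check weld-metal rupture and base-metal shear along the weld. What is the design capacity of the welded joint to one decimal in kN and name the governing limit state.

74.8 kN (weld metal governs)

Weld metal: throat = 0.707×5 = 3.535 mm, L = 2×48 = 96 mm. φR_n = 0.75 × 0.6 × 490 × 3.535 × 96 = 74.8 kN.
Base metal shear (6 mm plate): yield φR_n = 1.0×0.6×250×6×96 = 86.4 kN; rupture φR_n = 0.75×0.6×400×6×96 = 103.7 kN; take 86.4 kN (yield).
Governing: min(74.8, 86.4) = 74.8 kN → weld metal.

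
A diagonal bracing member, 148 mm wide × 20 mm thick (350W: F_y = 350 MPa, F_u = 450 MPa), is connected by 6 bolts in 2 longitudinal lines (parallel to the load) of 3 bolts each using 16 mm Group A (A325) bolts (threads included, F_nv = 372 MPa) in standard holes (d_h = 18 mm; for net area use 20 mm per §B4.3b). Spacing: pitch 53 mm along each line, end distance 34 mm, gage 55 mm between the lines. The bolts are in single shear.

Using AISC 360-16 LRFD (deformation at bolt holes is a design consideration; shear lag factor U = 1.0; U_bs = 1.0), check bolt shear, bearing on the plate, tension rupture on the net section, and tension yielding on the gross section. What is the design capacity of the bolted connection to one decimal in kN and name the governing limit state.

336.6 kN (bolt shear governs)

Bolt shear: A_b = π(16)²/4 = 201.06 mm². φR_n = 0.75 × 372 × 201.06 × 6 × 1 = 336.6 kN.
Bearing (20 mm plate, F_u = 450 MPa): end bolts L_c = 34 − 18/2 = 25, R_n = min(1.2×25×20×450, 2.4×16×20×450) = 270 kN/bolt; interior L_c = 53 − 18 = 35, R_n = 345.6 kN/bolt. φR_n = 0.75 × (2×270 + 4×345.6) = 1441.8 kN.
Tension rupture (net): A_n = (148 − 2×20)×20 = 2160 mm² (U = 1.0, A_e = A_n). φR_n = 0.75 × 450 × 2160 = 729.0 kN.
Tension yield (gross): A_g = 148×20 = 2960 mm². φR_n = 0.90 × 350 × 2960 = 932.4 kN.
Governing: min(336.6, 1441.8, 729.0, 932.4) = 336.6 kN → bolt shear.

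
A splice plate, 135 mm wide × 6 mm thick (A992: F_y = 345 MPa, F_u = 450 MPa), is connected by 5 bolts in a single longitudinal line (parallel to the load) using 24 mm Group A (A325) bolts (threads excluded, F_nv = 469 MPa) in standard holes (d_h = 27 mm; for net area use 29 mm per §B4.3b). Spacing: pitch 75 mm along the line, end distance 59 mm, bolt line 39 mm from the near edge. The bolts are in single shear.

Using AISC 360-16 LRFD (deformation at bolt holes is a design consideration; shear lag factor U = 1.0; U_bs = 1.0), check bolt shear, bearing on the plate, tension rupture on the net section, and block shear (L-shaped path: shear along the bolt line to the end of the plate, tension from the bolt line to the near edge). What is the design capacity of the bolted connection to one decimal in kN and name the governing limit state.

214.7 kN (net-section rupture governs)

Bolt shear: A_b = π(24)²/4 = 452.39 mm². φR_n = 0.75 × 469 × 452.39 × 5 × 1 = 795.6 kN.
Bearing (6 mm plate, F_u = 450 MPa): end bolts L_c = 59 − 27/2 = 45.5, R_n = min(1.2×45.5×6×450, 2.4×24×6×450) = 147.42 kN/bolt; interior L_c = 75 − 27 = 48, R_n = 155.52 kN/bolt. φR_n = 0.75 × (1×147.42 + 4×155.52) = 577.1 kN.
Tension rupture (net): A_n = (135 − 1×29)×6 = 636 mm² (U = 1.0, A_e = A_n). φR_n = 0.75 × 450 × 636 = 214.7 kN.
Block shear: shear path 1×[59+4×75] = 1×359 mm, A_gv = 2154, A_nv = 1×(359 − 4.5×29)×6 = 1371 mm²; tension to near edge: (39 − 0.5×29)×6 = 147 mm². R_n = min(0.6×450×1371, 0.6×345×2154) + 1.0×450×147 = min(370.17, 445.88) + 66.15 = 436.32 kN. φR_n = 0.75 × 436.32 = 327.2 kN.
Governing: min(795.6, 577.1, 214.7, 327.2) = 214.7 kN → net-section rupture.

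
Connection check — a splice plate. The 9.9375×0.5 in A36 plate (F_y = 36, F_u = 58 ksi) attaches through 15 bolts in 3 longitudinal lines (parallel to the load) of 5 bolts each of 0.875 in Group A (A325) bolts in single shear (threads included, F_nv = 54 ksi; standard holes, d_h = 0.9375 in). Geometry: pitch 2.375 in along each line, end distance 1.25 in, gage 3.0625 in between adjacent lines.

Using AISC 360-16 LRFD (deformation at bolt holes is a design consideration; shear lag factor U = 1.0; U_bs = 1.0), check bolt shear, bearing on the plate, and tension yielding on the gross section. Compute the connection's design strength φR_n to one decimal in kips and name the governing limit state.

161.0 kips (gross-section yield governs)

Bolt shear: A_b = π(0.875)²/4 = 0.60132 in². φR_n = 0.75 × 54 × 0.60132 × 15 × 1 = 365.3 kips.
Bearing (0.5 in plate, F_u = 58 ksi): end bolts L_c = 1.25 − 0.9375/2 = 0.78125, R_n = min(1.2×0.78125×0.5×58, 2.4×0.875×0.5×58) = 27.188 kips/bolt; interior L_c = 2.375 − 0.9375 = 1.4375, R_n = 50.025 kips/bolt. φR_n = 0.75 × (3×27.188 + 12×50.025) = 511.4 kips.
Tension yield (gross): A_g = 9.9375×0.5 = 4.9688 in². φR_n = 0.90 × 36 × 4.9688 = 161.0 kips.
Governing: min(365.3, 511.4, 161.0) = 161.0 kips → gross-section yield.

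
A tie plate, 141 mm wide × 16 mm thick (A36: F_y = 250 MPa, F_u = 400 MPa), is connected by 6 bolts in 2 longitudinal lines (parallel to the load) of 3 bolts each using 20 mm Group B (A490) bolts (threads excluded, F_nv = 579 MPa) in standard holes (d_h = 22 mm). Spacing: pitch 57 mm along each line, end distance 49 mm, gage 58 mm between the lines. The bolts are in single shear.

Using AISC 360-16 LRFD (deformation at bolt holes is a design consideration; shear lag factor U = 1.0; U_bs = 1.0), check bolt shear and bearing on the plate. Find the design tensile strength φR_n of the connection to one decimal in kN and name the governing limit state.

Bolt shear: A_b = π(20)²/4 = 314.16 mm². φR_n = 0.75 × 579 × 314.16 × 6 × 1 = 818.5 kN.
Bearing (16 mm plate, F_u = 400 MPa): end bolts L_c = 49 − 22/2 = 38, R_n = min(1.2×38×16×400, 2.4×20×16×400) = 291.84 kN/bolt; interior L_c = 57 − 22 = 35, R_n = 268.8 kN/bolt. φR_n = 0.75 × (2×291.84 + 4×268.8) = 1244.2 kN.
Governing: min(818.5, 1244.2) = 818.5 kN → bolt shear.

818.5 kN (bolt shear governs)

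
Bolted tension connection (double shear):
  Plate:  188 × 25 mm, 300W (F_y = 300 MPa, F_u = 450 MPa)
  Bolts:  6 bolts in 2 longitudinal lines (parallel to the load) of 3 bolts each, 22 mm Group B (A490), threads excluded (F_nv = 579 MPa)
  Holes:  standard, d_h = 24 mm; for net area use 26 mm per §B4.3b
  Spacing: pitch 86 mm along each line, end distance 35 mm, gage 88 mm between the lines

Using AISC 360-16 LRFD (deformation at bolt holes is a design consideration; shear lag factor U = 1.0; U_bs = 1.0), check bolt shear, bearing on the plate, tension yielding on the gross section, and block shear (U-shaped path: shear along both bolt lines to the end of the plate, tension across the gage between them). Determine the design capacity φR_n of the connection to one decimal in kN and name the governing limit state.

Bolt shear: A_b = π(22)²/4 = 380.13 mm². φR_n = 0.75 × 579 × 380.13 × 6 × 2 = 1980.9 kN.
Bearing (25 mm plate, F_u = 450 MPa): end bolts L_c = 35 − 24/2 = 23, R_n = min(1.2×23×25×450, 2.4×22×25×450) = 310.5 kN/bolt; interior L_c = 86 − 24 = 62, R_n = 594 kN/bolt. φR_n = 0.75 × (2×310.5 + 4×594) = 2247.8 kN.
Tension yield (gross): A_g = 188×25 = 4700 mm². φR_n = 0.90 × 300 × 4700 = 1269.0 kN.
Block shear: shear path 2×[35+2×86] = 2×207 mm, A_gv = 10350, A_nv = 2×(207 − 2.5×26)×25 = 7100 mm²; tension across gage: (88 − 1×26)×25 = 1550 mm². R_n = min(0.6×450×7100, 0.6×300×10350) + 1.0×450×1550 = min(1917, 1863) + 697.5 = 2560.5 kN. φR_n = 0.75 × 2560.5 = 1920.4 kN.
Governing: min(1980.9, 2247.8, 1269.0, 1920.4) = 1269.0 kN → gross-section yield.

1269.0 kN (gross-section yield governs)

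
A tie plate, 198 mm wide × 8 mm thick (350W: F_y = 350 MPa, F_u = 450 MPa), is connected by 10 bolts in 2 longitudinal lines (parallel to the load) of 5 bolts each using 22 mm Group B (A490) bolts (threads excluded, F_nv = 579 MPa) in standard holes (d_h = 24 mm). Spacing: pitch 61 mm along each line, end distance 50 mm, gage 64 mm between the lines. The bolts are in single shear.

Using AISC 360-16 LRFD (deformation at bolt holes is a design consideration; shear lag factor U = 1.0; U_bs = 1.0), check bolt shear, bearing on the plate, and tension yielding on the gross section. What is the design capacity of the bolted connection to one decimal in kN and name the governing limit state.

499.0 kN (gross-section yield governs)

Bolt shear: A_b = π(22)²/4 = 380.13 mm². φR_n = 0.75 × 579 × 380.13 × 10 × 1 = 1650.7 kN.
Bearing (8 mm plate, F_u = 450 MPa): end bolts L_c = 50 − 24/2 = 38, R_n = min(1.2×38×8×450, 2.4×22×8×450) = 164.16 kN/bolt; interior L_c = 61 − 24 = 37, R_n = 159.84 kN/bolt. φR_n = 0.75 × (2×164.16 + 8×159.84) = 1205.3 kN.
Tension yield (gross): A_g = 198×8 = 1584 mm². φR_n = 0.90 × 350 × 1584 = 499.0 kN.
Governing: min(1650.7, 1205.3, 499.0) = 499.0 kN → gross-section yield.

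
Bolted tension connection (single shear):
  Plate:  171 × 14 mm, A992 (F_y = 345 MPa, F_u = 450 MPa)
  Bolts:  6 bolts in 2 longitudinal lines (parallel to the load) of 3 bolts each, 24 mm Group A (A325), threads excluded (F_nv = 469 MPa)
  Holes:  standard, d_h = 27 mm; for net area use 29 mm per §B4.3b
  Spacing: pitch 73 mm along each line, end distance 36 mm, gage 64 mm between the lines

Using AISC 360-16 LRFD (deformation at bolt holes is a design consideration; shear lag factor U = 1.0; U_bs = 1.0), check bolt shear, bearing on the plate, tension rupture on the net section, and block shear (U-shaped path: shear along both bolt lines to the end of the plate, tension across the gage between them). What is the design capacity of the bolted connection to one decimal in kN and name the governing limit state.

Bolt shear: A_b = π(24)²/4 = 452.39 mm². φR_n = 0.75 × 469 × 452.39 × 6 × 1 = 954.8 kN.
Bearing (14 mm plate, F_u = 450 MPa): end bolts L_c = 36 − 27/2 = 22.5, R_n = min(1.2×22.5×14×450, 2.4×24×14×450) = 170.1 kN/bolt; interior L_c = 73 − 27 = 46, R_n = 347.76 kN/bolt. φR_n = 0.75 × (2×170.1 + 4×347.76) = 1298.4 kN.
Tension rupture (net): A_n = (171 − 2×29)×14 = 1582 mm² (U = 1.0, A_e = A_n). φR_n = 0.75 × 450 × 1582 = 533.9 kN.
Block shear: shear path 2×[36+2×73] = 2×182 mm, A_gv = 5096, A_nv = 2×(182 − 2.5×29)×14 = 3066 mm²; tension across gage: (64 − 1×29)×14 = 490 mm². R_n = min(0.6×450×3066, 0.6×345×5096) + 1.0×450×490 = min(827.82, 1054.9) + 220.5 = 1048.3 kN. φR_n = 0.75 × 1048.3 = 786.2 kN.
Governing: min(954.8, 1298.4, 533.9, 786.2) = 533.9 kN → net-section rupture.

533.9 kN (net-section rupture governs)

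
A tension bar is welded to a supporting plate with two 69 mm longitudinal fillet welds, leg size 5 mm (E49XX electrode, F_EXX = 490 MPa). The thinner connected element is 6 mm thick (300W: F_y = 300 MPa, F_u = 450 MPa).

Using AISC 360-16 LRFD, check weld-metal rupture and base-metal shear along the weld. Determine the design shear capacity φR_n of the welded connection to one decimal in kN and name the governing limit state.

107.6 kN (weld metal governs)

Weld metal: throat = 0.707×5 = 3.535 mm, L = 2×69 = 138 mm. φR_n = 0.75 × 0.6 × 490 × 3.535 × 138 = 107.6 kN.
Base metal shear (6 mm plate): yield φR_n = 1.0×0.6×300×6×138 = 149.0 kN; rupture φR_n = 0.75×0.6×450×6×138 = 167.7 kN; take 149.0 kN (yield).
Governing: min(107.6, 149.0) = 107.6 kN → weld metal.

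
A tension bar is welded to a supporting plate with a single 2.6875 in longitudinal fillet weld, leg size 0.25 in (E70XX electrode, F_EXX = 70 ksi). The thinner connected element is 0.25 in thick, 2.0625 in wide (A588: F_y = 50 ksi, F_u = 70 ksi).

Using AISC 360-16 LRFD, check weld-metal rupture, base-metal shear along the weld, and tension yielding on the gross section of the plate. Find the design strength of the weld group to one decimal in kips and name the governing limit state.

15.0 kips (weld metal governs)

Weld metal: throat = 0.707×0.25 = 0.17675 in, L = 2.6875 in. φR_n = 0.75 × 0.6 × 70 × 0.17675 × 2.6875 = 15.0 kips.
Base metal shear (0.25 in plate): yield φR_n = 1.0×0.6×50×0.25×2.6875 = 20.2 kips; rupture φR_n = 0.75×0.6×70×0.25×2.6875 = 21.2 kips; take 20.2 kips (yield).
Tension yield (gross): A_g = 2.0625×0.25 = 0.51563 in². φR_n = 0.90 × 50 × 0.51563 = 23.2 kips.
Governing: min(15.0, 20.2, 23.2) = 15.0 kips → weld metal.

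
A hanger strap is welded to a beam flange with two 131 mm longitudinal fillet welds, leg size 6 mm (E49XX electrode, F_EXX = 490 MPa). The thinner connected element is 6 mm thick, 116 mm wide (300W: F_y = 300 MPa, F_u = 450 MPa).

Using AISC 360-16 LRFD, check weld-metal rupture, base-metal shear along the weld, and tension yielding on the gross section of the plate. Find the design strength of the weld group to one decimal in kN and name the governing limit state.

187.9 kN (gross-section yield governs)

Weld metal: throat = 0.707×6 = 4.242 mm, L = 2×131 = 262 mm. φR_n = 0.75 × 0.6 × 490 × 4.242 × 262 = 245.1 kN.
Base metal shear (6 mm plate): yield φR_n = 1.0×0.6×300×6×262 = 283.0 kN; rupture φR_n = 0.75×0.6×450×6×262 = 318.3 kN; take 283.0 kN (yield).
Tension yield (gross): A_g = 116×6 = 696 mm². φR_n = 0.90 × 300 × 696 = 187.9 kN.
Governing: min(245.1, 283.0, 187.9) = 187.9 kN → gross-section yield.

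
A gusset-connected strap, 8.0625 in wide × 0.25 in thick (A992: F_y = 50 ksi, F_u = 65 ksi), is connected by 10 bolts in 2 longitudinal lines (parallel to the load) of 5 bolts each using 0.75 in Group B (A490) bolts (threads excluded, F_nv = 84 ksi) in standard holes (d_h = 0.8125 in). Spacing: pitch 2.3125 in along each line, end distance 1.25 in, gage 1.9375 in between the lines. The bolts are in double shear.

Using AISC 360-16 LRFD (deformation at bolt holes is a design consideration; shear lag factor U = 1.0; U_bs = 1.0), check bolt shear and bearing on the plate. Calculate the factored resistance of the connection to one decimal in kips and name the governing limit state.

Bolt shear: A_b = π(0.75)²/4 = 0.44179 in². φR_n = 0.75 × 84 × 0.44179 × 10 × 2 = 556.7 kips.
Bearing (0.25 in plate, F_u = 65 ksi): end bolts L_c = 1.25 − 0.8125/2 = 0.84375, R_n = min(1.2×0.84375×0.25×65, 2.4×0.75×0.25×65) = 16.453 kips/bolt; interior L_c = 2.3125 − 0.8125 = 1.5, R_n = 29.25 kips/bolt. φR_n = 0.75 × (2×16.453 + 8×29.25) = 200.2 kips.
Governing: min(556.7, 200.2) = 200.2 kips → bearing.

200.2 kips (bearing governs)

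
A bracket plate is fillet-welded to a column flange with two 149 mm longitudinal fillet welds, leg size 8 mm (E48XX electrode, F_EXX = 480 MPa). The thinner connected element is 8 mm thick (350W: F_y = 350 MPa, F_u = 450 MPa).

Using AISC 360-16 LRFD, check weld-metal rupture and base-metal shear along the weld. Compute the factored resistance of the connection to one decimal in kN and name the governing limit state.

364.1 kN (weld metal governs)

Weld metal: throat = 0.707×8 = 5.656 mm, L = 2×149 = 298 mm. φR_n = 0.75 × 0.6 × 480 × 5.656 × 298 = 364.1 kN.
Base metal shear (8 mm plate): yield φR_n = 1.0×0.6×350×8×298 = 500.6 kN; rupture φR_n = 0.75×0.6×450×8×298 = 482.8 kN; take 482.8 kN (rupture).
Governing: min(364.1, 482.8) = 364.1 kN → weld metal.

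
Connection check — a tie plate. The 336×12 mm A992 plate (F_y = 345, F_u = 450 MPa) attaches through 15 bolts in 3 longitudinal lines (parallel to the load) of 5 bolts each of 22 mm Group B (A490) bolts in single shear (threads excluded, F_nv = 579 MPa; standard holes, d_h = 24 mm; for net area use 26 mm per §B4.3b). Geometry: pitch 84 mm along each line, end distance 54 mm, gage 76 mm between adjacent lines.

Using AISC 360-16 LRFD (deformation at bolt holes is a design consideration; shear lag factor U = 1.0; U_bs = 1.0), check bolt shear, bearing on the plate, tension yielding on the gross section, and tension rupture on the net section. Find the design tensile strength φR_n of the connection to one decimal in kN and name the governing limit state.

Bolt shear: A_b = π(22)²/4 = 380.13 mm². φR_n = 0.75 × 579 × 380.13 × 15 × 1 = 2476.1 kN.
Bearing (12 mm plate, F_u = 450 MPa): end bolts L_c = 54 − 24/2 = 42, R_n = min(1.2×42×12×450, 2.4×22×12×450) = 272.16 kN/bolt; interior L_c = 84 − 24 = 60, R_n = 285.12 kN/bolt. φR_n = 0.75 × (3×272.16 + 12×285.12) = 3178.4 kN.
Tension yield (gross): A_g = 336×12 = 4032 mm². φR_n = 0.90 × 345 × 4032 = 1251.9 kN.
Tension rupture (net): A_n = (336 − 3×26)×12 = 3096 mm² (U = 1.0, A_e = A_n). φR_n = 0.75 × 450 × 3096 = 1044.9 kN.
Governing: min(2476.1, 3178.4, 1251.9, 1044.9) = 1044.9 kN → net-section rupture.

1044.9 kN (net-section rupture governs)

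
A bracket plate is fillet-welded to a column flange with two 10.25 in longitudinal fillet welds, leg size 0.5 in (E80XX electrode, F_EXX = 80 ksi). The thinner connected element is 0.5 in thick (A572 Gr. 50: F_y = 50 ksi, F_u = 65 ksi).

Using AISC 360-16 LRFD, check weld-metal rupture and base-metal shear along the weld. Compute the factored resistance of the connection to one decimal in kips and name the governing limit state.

Weld metal: throat = 0.707×0.5 = 0.3535 in, L = 2×10.25 = 20.5 in. φR_n = 0.75 × 0.6 × 80 × 0.3535 × 20.5 = 260.9 kips.
Base metal shear (0.5 in plate): yield φR_n = 1.0×0.6×50×0.5×20.5 = 307.5 kips; rupture φR_n = 0.75×0.6×65×0.5×20.5 = 299.8 kips; take 299.8 kips (rupture).
Governing: min(260.9, 299.8) = 260.9 kips → weld metal.

260.9 kips (weld metal governs)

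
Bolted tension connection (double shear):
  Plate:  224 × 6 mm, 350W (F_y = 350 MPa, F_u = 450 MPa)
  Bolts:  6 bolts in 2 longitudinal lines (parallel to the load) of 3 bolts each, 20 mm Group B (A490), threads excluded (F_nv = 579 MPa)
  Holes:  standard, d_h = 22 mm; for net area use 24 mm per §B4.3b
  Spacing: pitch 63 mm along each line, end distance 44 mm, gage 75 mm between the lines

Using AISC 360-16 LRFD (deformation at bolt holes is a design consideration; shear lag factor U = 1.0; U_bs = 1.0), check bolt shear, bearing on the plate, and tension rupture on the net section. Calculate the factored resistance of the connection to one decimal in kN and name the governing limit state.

356.4 kN (net-section rupture governs)

Bolt shear: A_b = π(20)²/4 = 314.16 mm². φR_n = 0.75 × 579 × 314.16 × 6 × 2 = 1637.1 kN.
Bearing (6 mm plate, F_u = 450 MPa): end bolts L_c = 44 − 22/2 = 33, R_n = min(1.2×33×6×450, 2.4×20×6×450) = 106.92 kN/bolt; interior L_c = 63 − 22 = 41, R_n = 129.6 kN/bolt. φR_n = 0.75 × (2×106.92 + 4×129.6) = 549.2 kN.
Tension rupture (net): A_n = (224 − 2×24)×6 = 1056 mm² (U = 1.0, A_e = A_n). φR_n = 0.75 × 450 × 1056 = 356.4 kN.
Governing: min(1637.1, 549.2, 356.4) = 356.4 kN → net-section rupture.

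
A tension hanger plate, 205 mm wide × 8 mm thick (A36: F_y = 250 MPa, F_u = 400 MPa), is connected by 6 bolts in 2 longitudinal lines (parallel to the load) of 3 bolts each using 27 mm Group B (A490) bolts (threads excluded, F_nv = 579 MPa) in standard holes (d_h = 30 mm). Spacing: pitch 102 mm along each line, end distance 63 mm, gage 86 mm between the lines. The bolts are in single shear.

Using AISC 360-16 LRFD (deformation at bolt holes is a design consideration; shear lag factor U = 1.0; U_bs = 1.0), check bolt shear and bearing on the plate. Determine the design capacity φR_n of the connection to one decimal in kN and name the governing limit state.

Bolt shear: A_b = π(27)²/4 = 572.56 mm². φR_n = 0.75 × 579 × 572.56 × 6 × 1 = 1491.8 kN.
Bearing (8 mm plate, F_u = 400 MPa): end bolts L_c = 63 − 30/2 = 48, R_n = min(1.2×48×8×400, 2.4×27×8×400) = 184.32 kN/bolt; interior L_c = 102 − 30 = 72, R_n = 207.36 kN/bolt. φR_n = 0.75 × (2×184.32 + 4×207.36) = 898.6 kN.
Governing: min(1491.8, 898.6) = 898.6 kN → bearing.

898.6 kN (bearing governs)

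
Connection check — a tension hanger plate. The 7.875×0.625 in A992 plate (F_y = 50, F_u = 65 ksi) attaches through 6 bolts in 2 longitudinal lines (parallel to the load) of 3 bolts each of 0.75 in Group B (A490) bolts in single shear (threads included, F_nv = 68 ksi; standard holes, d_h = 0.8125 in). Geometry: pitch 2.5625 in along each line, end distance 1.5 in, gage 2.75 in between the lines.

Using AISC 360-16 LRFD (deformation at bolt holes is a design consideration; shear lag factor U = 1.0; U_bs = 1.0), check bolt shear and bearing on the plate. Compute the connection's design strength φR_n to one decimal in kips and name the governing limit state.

135.2 kips (bolt shear governs)

Bolt shear: A_b = π(0.75)²/4 = 0.44179 in². φR_n = 0.75 × 68 × 0.44179 × 6 × 1 = 135.2 kips.
Bearing (0.625 in plate, F_u = 65 ksi): end bolts L_c = 1.5 − 0.8125/2 = 1.09375, R_n = min(1.2×1.09375×0.625×65, 2.4×0.75×0.625×65) = 53.32 kips/bolt; interior L_c = 2.5625 − 0.8125 = 1.75, R_n = 73.125 kips/bolt. φR_n = 0.75 × (2×53.32 + 4×73.125) = 299.4 kips.
Governing: min(135.2, 299.4) = 135.2 kips → bolt shear.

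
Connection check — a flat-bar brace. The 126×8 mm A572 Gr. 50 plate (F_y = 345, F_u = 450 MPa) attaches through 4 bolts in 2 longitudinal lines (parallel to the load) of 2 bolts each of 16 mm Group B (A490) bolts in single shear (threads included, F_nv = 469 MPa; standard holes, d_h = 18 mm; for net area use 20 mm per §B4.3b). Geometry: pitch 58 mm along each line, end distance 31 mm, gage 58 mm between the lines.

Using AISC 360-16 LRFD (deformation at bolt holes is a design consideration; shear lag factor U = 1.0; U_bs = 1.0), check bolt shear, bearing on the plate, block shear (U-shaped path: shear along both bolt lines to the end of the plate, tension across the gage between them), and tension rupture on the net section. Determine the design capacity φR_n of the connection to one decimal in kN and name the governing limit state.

232.2 kN (net-section rupture governs)

Bolt shear: A_b = π(16)²/4 = 201.06 mm². φR_n = 0.75 × 469 × 201.06 × 4 × 1 = 282.9 kN.
Bearing (8 mm plate, F_u = 450 MPa): end bolts L_c = 31 − 18/2 = 22, R_n = min(1.2×22×8×450, 2.4×16×8×450) = 95.04 kN/bolt; interior L_c = 58 − 18 = 40, R_n = 138.24 kN/bolt. φR_n = 0.75 × (2×95.04 + 2×138.24) = 349.9 kN.
Block shear: shear path 2×[31+1×58] = 2×89 mm, A_gv = 1424, A_nv = 2×(89 − 1.5×20)×8 = 944 mm²; tension across gage: (58 − 1×20)×8 = 304 mm². R_n = min(0.6×450×944, 0.6×345×1424) + 1.0×450×304 = min(254.88, 294.77) + 136.8 = 391.68 kN. φR_n = 0.75 × 391.68 = 293.8 kN.
Tension rupture (net): A_n = (126 − 2×20)×8 = 688 mm² (U = 1.0, A_e = A_n). φR_n = 0.75 × 450 × 688 = 232.2 kN.
Governing: min(282.9, 349.9, 293.8, 232.2) = 232.2 kN → net-section rupture.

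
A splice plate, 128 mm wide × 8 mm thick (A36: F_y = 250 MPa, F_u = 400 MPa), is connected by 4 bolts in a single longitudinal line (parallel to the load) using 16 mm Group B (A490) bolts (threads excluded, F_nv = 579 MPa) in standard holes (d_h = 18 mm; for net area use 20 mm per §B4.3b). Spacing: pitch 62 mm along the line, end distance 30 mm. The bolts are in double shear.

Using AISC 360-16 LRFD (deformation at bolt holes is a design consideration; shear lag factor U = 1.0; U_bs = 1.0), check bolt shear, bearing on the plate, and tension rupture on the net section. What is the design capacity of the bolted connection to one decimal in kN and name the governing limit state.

259.2 kN (net-section rupture governs)

Bolt shear: A_b = π(16)²/4 = 201.06 mm². φR_n = 0.75 × 579 × 201.06 × 4 × 2 = 698.5 kN.
Bearing (8 mm plate, F_u = 400 MPa): end bolts L_c = 30 − 18/2 = 21, R_n = min(1.2×21×8×400, 2.4×16×8×400) = 80.64 kN/bolt; interior L_c = 62 − 18 = 44, R_n = 122.88 kN/bolt. φR_n = 0.75 × (1×80.64 + 3×122.88) = 337.0 kN.
Tension rupture (net): A_n = (128 − 1×20)×8 = 864 mm² (U = 1.0, A_e = A_n). φR_n = 0.75 × 400 × 864 = 259.2 kN.
Governing: min(698.5, 337.0, 259.2) = 259.2 kN → net-section rupture.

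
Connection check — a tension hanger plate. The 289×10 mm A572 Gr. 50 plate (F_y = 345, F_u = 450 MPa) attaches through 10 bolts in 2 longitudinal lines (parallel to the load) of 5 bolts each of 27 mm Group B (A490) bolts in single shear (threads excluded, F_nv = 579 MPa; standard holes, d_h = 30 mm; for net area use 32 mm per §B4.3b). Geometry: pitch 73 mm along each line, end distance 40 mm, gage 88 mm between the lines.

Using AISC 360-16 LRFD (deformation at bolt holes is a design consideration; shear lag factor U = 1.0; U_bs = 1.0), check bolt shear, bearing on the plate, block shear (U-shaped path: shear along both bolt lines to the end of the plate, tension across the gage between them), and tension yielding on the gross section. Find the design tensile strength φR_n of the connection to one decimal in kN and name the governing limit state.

Bolt shear: A_b = π(27)²/4 = 572.56 mm². φR_n = 0.75 × 579 × 572.56 × 10 × 1 = 2486.3 kN.
Bearing (10 mm plate, F_u = 450 MPa): end bolts L_c = 40 − 30/2 = 25, R_n = min(1.2×25×10×450, 2.4×27×10×450) = 135 kN/bolt; interior L_c = 73 − 30 = 43, R_n = 232.2 kN/bolt. φR_n = 0.75 × (2×135 + 8×232.2) = 1595.7 kN.
Block shear: shear path 2×[40+4×73] = 2×332 mm, A_gv = 6640, A_nv = 2×(332 − 4.5×32)×10 = 3760 mm²; tension across gage: (88 − 1×32)×10 = 560 mm². R_n = min(0.6×450×3760, 0.6×345×6640) + 1.0×450×560 = min(1015.2, 1374.5) + 252 = 1267.2 kN. φR_n = 0.75 × 1267.2 = 950.4 kN.
Tension yield (gross): A_g = 289×10 = 2890 mm². φR_n = 0.90 × 345 × 2890 = 897.3 kN.
Governing: min(2486.3, 1595.7, 950.4, 897.3) = 897.3 kN → gross-section yield.

897.3 kN (gross-section yield governs)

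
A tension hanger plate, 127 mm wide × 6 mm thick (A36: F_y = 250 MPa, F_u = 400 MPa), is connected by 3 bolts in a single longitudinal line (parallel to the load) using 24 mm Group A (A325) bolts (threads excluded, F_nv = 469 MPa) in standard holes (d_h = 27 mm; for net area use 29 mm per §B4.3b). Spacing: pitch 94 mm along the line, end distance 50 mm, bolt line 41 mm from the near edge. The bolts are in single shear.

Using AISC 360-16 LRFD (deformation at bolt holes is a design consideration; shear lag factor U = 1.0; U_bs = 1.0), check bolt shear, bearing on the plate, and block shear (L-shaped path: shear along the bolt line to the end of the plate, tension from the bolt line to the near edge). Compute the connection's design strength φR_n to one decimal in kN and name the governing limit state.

208.4 kN (block shear governs)

Bolt shear: A_b = π(24)²/4 = 452.39 mm². φR_n = 0.75 × 469 × 452.39 × 3 × 1 = 477.4 kN.
Bearing (6 mm plate, F_u = 400 MPa): end bolts L_c = 50 − 27/2 = 36.5, R_n = min(1.2×36.5×6×400, 2.4×24×6×400) = 105.12 kN/bolt; interior L_c = 94 − 27 = 67, R_n = 138.24 kN/bolt. φR_n = 0.75 × (1×105.12 + 2×138.24) = 286.2 kN.
Block shear: shear path 1×[50+2×94] = 1×238 mm, A_gv = 1428, A_nv = 1×(238 − 2.5×29)×6 = 993 mm²; tension to near edge: (41 − 0.5×29)×6 = 159 mm². R_n = min(0.6×400×993, 0.6×250×1428) + 1.0×400×159 = min(238.32, 214.2) + 63.6 = 277.8 kN. φR_n = 0.75 × 277.8 = 208.4 kN.
Governing: min(477.4, 286.2, 208.4) = 208.4 kN → block shear.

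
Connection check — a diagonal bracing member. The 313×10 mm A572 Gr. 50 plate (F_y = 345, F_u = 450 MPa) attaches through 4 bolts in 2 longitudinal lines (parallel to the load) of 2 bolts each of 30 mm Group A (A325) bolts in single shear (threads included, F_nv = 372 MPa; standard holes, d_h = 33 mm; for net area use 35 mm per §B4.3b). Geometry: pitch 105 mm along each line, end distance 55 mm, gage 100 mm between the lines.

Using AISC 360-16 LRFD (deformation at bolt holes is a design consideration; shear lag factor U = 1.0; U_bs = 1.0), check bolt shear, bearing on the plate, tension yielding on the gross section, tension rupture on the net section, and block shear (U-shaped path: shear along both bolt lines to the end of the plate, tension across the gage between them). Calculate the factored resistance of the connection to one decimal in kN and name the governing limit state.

654.8 kN (block shear governs)

Bolt shear: A_b = π(30)²/4 = 706.86 mm². φR_n = 0.75 × 372 × 706.86 × 4 × 1 = 788.9 kN.
Bearing (10 mm plate, F_u = 450 MPa): end bolts L_c = 55 − 33/2 = 38.5, R_n = min(1.2×38.5×10×450, 2.4×30×10×450) = 207.9 kN/bolt; interior L_c = 105 − 33 = 72, R_n = 324 kN/bolt. φR_n = 0.75 × (2×207.9 + 2×324) = 797.9 kN.
Tension yield (gross): A_g = 313×10 = 3130 mm². φR_n = 0.90 × 345 × 3130 = 971.9 kN.
Tension rupture (net): A_n = (313 − 2×35)×10 = 2430 mm² (U = 1.0, A_e = A_n). φR_n = 0.75 × 450 × 2430 = 820.1 kN.
Block shear: shear path 2×[55+1×105] = 2×160 mm, A_gv = 3200, A_nv = 2×(160 − 1.5×35)×10 = 2150 mm²; tension across gage: (100 − 1×35)×10 = 650 mm². R_n = min(0.6×450×2150, 0.6×345×3200) + 1.0×450×650 = min(580.5, 662.4) + 292.5 = 873 kN. φR_n = 0.75 × 873 = 654.8 kN.
Governing: min(788.9, 797.9, 971.9, 820.1, 654.8) = 654.8 kN → block shear.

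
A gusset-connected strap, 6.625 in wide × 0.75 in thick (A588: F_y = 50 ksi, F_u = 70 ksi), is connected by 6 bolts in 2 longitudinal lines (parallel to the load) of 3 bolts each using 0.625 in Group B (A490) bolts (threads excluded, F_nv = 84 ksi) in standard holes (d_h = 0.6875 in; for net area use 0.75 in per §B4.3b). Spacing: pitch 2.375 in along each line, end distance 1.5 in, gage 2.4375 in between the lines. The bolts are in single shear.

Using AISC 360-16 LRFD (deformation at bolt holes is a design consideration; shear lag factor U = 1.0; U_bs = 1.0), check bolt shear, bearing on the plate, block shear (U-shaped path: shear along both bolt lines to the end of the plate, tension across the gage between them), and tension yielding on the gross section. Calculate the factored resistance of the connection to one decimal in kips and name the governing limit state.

116.0 kips (bolt shear governs)

Bolt shear: A_b = π(0.625)²/4 = 0.3068 in². φR_n = 0.75 × 84 × 0.3068 × 6 × 1 = 116.0 kips.
Bearing (0.75 in plate, F_u = 70 ksi): end bolts L_c = 1.5 − 0.6875/2 = 1.15625, R_n = min(1.2×1.15625×0.75×70, 2.4×0.625×0.75×70) = 72.844 kips/bolt; interior L_c = 2.375 − 0.6875 = 1.6875, R_n = 78.75 kips/bolt. φR_n = 0.75 × (2×72.844 + 4×78.75) = 345.5 kips.
Block shear: shear path 2×[1.5+2×2.375] = 2×6.25 in, A_gv = 9.375, A_nv = 2×(6.25 − 2.5×0.75)×0.75 = 6.5625 in²; tension across gage: (2.4375 − 1×0.75)×0.75 = 1.2656 in². R_n = min(0.6×70×6.5625, 0.6×50×9.375) + 1.0×70×1.2656 = min(275.63, 281.25) + 88.592 = 364.22 kips. φR_n = 0.75 × 364.22 = 273.2 kips.
Tension yield (gross): A_g = 6.625×0.75 = 4.9688 in². φR_n = 0.90 × 50 × 4.9688 = 223.6 kips.
Governing: min(116.0, 345.5, 273.2, 223.6) = 116.0 kips → bolt shear.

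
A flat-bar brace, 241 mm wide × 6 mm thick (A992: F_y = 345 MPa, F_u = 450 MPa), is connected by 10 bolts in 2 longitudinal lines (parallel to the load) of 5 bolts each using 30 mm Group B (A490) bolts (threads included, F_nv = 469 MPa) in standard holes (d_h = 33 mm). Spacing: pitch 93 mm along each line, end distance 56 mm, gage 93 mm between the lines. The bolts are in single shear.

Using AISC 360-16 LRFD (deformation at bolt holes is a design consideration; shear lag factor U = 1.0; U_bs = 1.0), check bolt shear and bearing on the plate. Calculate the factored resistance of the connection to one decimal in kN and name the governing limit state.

1358.4 kN (bearing governs)

Bolt shear: A_b = π(30)²/4 = 706.86 mm². φR_n = 0.75 × 469 × 706.86 × 10 × 1 = 2486.4 kN.
Bearing (6 mm plate, F_u = 450 MPa): end bolts L_c = 56 − 33/2 = 39.5, R_n = min(1.2×39.5×6×450, 2.4×30×6×450) = 127.98 kN/bolt; interior L_c = 93 − 33 = 60, R_n = 194.4 kN/bolt. φR_n = 0.75 × (2×127.98 + 8×194.4) = 1358.4 kN.
Governing: min(2486.4, 1358.4) = 1358.4 kN → bearing.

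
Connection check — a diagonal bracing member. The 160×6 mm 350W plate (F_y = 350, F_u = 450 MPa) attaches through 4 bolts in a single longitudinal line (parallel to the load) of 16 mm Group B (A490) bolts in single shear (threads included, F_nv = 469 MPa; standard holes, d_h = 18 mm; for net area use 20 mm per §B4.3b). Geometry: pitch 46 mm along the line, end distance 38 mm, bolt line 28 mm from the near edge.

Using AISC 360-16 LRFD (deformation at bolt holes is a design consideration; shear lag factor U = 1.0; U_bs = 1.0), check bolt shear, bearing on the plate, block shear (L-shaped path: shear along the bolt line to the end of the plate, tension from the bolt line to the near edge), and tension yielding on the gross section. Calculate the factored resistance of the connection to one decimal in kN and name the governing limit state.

Bolt shear: A_b = π(16)²/4 = 201.06 mm². φR_n = 0.75 × 469 × 201.06 × 4 × 1 = 282.9 kN.
Bearing (6 mm plate, F_u = 450 MPa): end bolts L_c = 38 − 18/2 = 29, R_n = min(1.2×29×6×450, 2.4×16×6×450) = 93.96 kN/bolt; interior L_c = 46 − 18 = 28, R_n = 90.72 kN/bolt. φR_n = 0.75 × (1×93.96 + 3×90.72) = 274.6 kN.
Block shear: shear path 1×[38+3×46] = 1×176 mm, A_gv = 1056, A_nv = 1×(176 − 3.5×20)×6 = 636 mm²; tension to near edge: (28 − 0.5×20)×6 = 108 mm². R_n = min(0.6×450×636, 0.6×350×1056) + 1.0×450×108 = min(171.72, 221.76) + 48.6 = 220.32 kN. φR_n = 0.75 × 220.32 = 165.2 kN.
Tension yield (gross): A_g = 160×6 = 960 mm². φR_n = 0.90 × 350 × 960 = 302.4 kN.
Governing: min(282.9, 274.6, 165.2, 302.4) = 165.2 kN → block shear.

165.2 kN (block shear governs)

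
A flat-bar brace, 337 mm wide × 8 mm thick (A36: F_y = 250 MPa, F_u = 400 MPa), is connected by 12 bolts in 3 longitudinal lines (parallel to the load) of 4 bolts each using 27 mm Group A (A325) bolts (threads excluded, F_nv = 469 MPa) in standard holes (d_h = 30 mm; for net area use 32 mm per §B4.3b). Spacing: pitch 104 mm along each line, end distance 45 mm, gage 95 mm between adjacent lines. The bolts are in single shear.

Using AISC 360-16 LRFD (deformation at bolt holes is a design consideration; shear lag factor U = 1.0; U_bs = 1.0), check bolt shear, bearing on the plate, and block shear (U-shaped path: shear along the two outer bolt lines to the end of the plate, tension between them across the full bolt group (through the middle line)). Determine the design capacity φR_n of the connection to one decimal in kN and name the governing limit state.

Bolt shear: A_b = π(27)²/4 = 572.56 mm². φR_n = 0.75 × 469 × 572.56 × 12 × 1 = 2416.8 kN.
Bearing (8 mm plate, F_u = 400 MPa): end bolts L_c = 45 − 30/2 = 30, R_n = min(1.2×30×8×400, 2.4×27×8×400) = 115.2 kN/bolt; interior L_c = 104 − 30 = 74, R_n = 207.36 kN/bolt. φR_n = 0.75 × (3×115.2 + 9×207.36) = 1658.9 kN.
Block shear: shear path 2×[45+3×104] = 2×357 mm, A_gv = 5712, A_nv = 2×(357 − 3.5×32)×8 = 3920 mm²; tension across gage: (190 − 2×32)×8 = 1008 mm². R_n = min(0.6×400×3920, 0.6×250×5712) + 1.0×400×1008 = min(940.8, 856.8) + 403.2 = 1260 kN. φR_n = 0.75 × 1260 = 945.0 kN.
Governing: min(2416.8, 1658.9, 945.0) = 945.0 kN → block shear.

945.0 kN (block shear governs)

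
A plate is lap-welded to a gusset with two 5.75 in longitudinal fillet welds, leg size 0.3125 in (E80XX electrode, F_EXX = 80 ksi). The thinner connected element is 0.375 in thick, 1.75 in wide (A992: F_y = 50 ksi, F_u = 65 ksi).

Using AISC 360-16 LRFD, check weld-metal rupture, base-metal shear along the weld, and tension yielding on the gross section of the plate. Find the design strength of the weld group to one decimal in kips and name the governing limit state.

29.5 kips (gross-section yield governs)

Weld metal: throat = 0.707×0.3125 = 0.22094 in, L = 2×5.75 = 11.5 in. φR_n = 0.75 × 0.6 × 80 × 0.22094 × 11.5 = 91.5 kips.
Base metal shear (0.375 in plate): yield φR_n = 1.0×0.6×50×0.375×11.5 = 129.4 kips; rupture φR_n = 0.75×0.6×65×0.375×11.5 = 126.1 kips; take 126.1 kips (rupture).
Tension yield (gross): A_g = 1.75×0.375 = 0.65625 in². φR_n = 0.90 × 50 × 0.65625 = 29.5 kips.
Governing: min(91.5, 126.1, 29.5) = 29.5 kips → gross-section yield.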